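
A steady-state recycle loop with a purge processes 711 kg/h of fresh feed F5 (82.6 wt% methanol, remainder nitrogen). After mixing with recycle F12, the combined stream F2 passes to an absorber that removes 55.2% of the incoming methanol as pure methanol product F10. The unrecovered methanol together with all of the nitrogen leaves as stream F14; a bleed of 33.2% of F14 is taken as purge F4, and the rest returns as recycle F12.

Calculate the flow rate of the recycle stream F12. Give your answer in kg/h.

499.7 kg/h

nitrogen enters only via F5 and leaves only via the purge: 711×0.174 = 0.332×(nitrogen in F14), and the absorber passes all nitrogen, so nitrogen in F2 = nitrogen in F14 = 372.63 kg/h.
methanol in F2: m_A = 711×0.826 + (1−0.332)·(1−0.552)·m_A, so m_A = 587.29/0.7007 = 838.1 kg/h.
F14 = (1−0.552)×838.1 + 372.63 = 748.1 kg/h.
Recycle F12 = (1−0.332)×748.1 = 499.73 kg/h.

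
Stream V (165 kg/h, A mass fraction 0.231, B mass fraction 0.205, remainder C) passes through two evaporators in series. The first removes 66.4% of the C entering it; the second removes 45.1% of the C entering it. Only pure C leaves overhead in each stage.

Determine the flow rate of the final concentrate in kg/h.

C in feed = 165×0.564 = 93.06 kg/h.
After stage 1: C left = (1−0.664)×93.06 = 31.268; stream total = 103.21 kg/h.
After stage 2: C left = (1−0.451)×31.268 = 17.166; final concentrate = 89.106 kg/h.

89.11 kg/h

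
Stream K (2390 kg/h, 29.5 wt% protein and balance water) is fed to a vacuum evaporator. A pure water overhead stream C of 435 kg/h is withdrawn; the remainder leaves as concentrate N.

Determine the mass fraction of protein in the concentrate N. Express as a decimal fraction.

protein is not removed: 2390×0.295 = 705.05 kg/h of protein enters N.
Concentrate = 2390 − 435 = 1955 kg/h.
Mass fraction = 705.05/1955 = 0.361.

0.361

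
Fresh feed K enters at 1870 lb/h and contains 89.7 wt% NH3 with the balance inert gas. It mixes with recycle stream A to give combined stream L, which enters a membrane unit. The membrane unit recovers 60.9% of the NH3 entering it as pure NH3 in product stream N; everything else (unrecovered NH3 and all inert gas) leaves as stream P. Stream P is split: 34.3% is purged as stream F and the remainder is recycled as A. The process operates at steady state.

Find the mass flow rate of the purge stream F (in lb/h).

495.3 lb/h

inert gas enters only via K and leaves only via the purge: 1870×0.103 = 0.343×(inert gas in P), and the membrane unit passes all inert gas, so inert gas in L = inert gas in P = 561.55 lb/h.
NH3 in L: m_A = 1870×0.897 + (1−0.343)·(1−0.609)·m_A, so m_A = 1677.4/0.7431 = 2257.2 lb/h.
P = (1−0.609)×2257.2 + 561.55 = 1444.1 lb/h.
Purge F = 0.343×1444.1 = 495.34 lb/h.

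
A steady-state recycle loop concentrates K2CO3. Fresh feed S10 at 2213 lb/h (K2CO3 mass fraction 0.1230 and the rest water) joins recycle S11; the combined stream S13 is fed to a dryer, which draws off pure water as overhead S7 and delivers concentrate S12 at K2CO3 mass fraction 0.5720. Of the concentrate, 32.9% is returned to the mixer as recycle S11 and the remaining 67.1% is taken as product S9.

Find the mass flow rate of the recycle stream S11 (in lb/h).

233.3 lb/h

Overall K2CO3 balance (none leaves overhead): K2CO3 in fresh feed = K2CO3 in product, i.e. 2213×0.123 = (1−0.329)·S12·0.572.
S12 = 272.2/(0.572×0.671) = 709.2 lb/h.
Recycle S11 = 0.329×709.2 = 233.33 lb/h.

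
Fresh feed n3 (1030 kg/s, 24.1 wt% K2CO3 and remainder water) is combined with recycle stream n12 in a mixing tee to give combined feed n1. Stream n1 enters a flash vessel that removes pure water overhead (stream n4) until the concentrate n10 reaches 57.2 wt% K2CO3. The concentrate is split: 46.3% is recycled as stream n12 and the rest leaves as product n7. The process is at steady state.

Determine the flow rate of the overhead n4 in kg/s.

596 kg/s

Overall K2CO3 balance (none leaves overhead): K2CO3 in fresh feed = K2CO3 in product, i.e. 1030×0.241 = (1−0.463)·n10·0.572.
n10 = 248.23/(0.572×0.537) = 808.14 kg/s.
Recycle n12 = 0.463×808.14 = 374.17 kg/s.
Combined feed n1 = 1030 + 374.17 = 1404.2 kg/s.
Overhead n4 = n1 − n10 = 1404.2 − 808.14 = 596.03 kg/s.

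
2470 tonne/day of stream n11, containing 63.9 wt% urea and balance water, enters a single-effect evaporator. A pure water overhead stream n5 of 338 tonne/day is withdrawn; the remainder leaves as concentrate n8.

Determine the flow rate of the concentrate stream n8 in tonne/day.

Concentrate = 2470 − 338 = 2132 tonne/day.

2132 tonne/day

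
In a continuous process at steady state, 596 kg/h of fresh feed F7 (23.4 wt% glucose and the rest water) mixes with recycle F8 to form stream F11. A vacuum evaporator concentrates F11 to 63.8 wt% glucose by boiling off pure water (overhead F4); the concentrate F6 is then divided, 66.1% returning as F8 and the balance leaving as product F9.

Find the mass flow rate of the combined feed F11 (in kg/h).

Overall glucose balance (none leaves overhead): glucose in fresh feed = glucose in product, i.e. 596×0.234 = (1−0.661)·F6·0.638.
F6 = 139.46/(0.638×0.339) = 644.82 kg/h.
Recycle F8 = 0.661×644.82 = 426.23 kg/h.
Combined feed F11 = 596 + 426.23 = 1022.2 kg/h.

1022 kg/h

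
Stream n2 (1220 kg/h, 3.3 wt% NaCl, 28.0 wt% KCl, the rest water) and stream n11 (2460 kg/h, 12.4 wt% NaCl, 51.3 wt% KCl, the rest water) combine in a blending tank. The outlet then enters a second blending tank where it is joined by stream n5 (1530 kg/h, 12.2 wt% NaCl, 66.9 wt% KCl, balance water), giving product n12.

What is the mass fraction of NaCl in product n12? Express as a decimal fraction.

Overall, product flow = 5210 kg/h.
NaCl in = 1220×0.033 + 2460×0.124 + 1530×0.122 = 531.96 kg/h.
NaCl fraction in n12 = 0.1021.

0.1021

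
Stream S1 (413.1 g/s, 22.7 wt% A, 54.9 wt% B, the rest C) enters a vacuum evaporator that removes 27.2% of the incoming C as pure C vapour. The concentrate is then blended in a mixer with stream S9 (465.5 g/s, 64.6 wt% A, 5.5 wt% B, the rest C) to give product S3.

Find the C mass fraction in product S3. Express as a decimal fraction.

0.2420

Vapour removed = 0.272×0.224×413.1 = 25.169 g/s; concentrate = 387.93 g/s.
C reaching the mixer = 67.365 (from concentrate) + 465.5×0.299 = 206.55 g/s.
Product flow = 387.93 + 465.5 = 853.43 g/s; C fraction = 0.2420.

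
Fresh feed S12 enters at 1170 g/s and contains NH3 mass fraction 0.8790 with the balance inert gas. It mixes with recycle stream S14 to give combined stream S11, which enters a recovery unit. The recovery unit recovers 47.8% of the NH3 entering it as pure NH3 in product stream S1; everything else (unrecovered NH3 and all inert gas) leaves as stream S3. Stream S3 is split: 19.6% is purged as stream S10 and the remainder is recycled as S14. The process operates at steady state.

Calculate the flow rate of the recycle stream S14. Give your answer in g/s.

1324 g/s

inert gas enters only via S12 and leaves only via the purge: 1170×0.121 = 0.196×(inert gas in S3), and the recovery unit passes all inert gas, so inert gas in S11 = inert gas in S3 = 722.3 g/s.
NH3 in S11: m_A = 1170×0.879 + (1−0.196)·(1−0.478)·m_A, so m_A = 1028.4/0.5803 = 1772.2 g/s.
S3 = (1−0.478)×1772.2 + 722.3 = 1647.4 g/s.
Recycle S14 = (1−0.196)×1647.4 = 1324.5 g/s.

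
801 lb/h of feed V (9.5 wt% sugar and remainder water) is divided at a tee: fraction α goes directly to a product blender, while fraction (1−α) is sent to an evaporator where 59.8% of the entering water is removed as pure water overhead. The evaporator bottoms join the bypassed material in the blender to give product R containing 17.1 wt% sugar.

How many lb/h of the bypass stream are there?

143.2 lb/h

All 801×0.095 = 76.095 lb/h of sugar reaches R, so R = 76.095/0.171 = 445 lb/h and vapour = 356 lb/h.
The evaporator receives (1−α)·801 of feed at 0.905 water and removes 0.598 of that water:
0.598×0.905×(1−α)×801 = 356
(1−α) = 356/433.49 = 0.8212;  α = 0.1788.
Bypass flow = 0.1788×801 = 143.19 lb/h.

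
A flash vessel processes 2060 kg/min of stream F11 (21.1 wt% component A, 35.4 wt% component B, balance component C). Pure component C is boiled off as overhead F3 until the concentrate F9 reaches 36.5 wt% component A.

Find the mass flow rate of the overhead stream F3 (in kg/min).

component A is conserved: 2060×0.211 = 434.66 kg/min all reports to the concentrate.
Concentrate = 434.66/(target fraction) = 1190.8 kg/min.
Overhead = 2060 − 1190.8 = 869.15 kg/min.

869.2 kg/min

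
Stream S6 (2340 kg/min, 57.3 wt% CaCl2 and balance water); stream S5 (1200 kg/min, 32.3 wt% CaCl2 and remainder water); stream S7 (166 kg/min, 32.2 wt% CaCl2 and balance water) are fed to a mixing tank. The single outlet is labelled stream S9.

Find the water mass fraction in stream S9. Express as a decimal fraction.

Total flow out = 2340 + 1200 + 166 = 3706 kg/min.
water in = 2340×0.427 + 1200×0.677 + 166×0.678 = 1924.1 kg/min.
water mass fraction in S9 = 1924.1/3706 = 0.5192.

0.5192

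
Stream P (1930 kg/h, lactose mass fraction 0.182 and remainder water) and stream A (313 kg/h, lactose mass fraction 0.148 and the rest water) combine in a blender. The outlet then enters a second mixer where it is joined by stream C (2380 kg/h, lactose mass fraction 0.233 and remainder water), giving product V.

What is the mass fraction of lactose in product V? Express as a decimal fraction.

Overall, product flow = 4623 kg/h.
lactose in = 1930×0.182 + 313×0.148 + 2380×0.233 = 952.12 kg/h.
lactose fraction in V = 0.206.

0.206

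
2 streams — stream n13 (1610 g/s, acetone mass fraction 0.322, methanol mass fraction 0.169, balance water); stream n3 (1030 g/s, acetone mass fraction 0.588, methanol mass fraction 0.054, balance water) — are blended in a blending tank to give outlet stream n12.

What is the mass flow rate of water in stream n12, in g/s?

water out = water in = 1610×0.509 + 1030×0.358 = 1188.2 g/s.

1188 g/s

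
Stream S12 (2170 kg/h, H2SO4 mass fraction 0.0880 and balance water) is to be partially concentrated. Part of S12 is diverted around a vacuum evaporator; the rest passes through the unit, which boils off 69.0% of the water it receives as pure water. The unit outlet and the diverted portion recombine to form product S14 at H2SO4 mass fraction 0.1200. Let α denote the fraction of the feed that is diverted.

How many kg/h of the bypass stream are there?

All 2170×0.088 = 190.96 kg/h of H2SO4 reaches S14, so S14 = 190.96/0.120 = 1591.3 kg/h and vapour = 578.67 kg/h.
The evaporator receives (1−α)·2170 of feed at 0.912 water and removes 0.690 of that water:
0.690×0.912×(1−α)×2170 = 578.67
(1−α) = 578.67/1365.5 = 0.4238;  α = 0.5762.
Bypass flow = 0.5762×2170 = 1250.4 kg/h.

1250 kg/h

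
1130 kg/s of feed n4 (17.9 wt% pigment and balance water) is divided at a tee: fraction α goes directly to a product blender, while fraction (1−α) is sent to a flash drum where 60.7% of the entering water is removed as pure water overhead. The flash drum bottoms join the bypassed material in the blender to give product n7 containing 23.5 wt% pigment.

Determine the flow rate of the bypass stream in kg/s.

589.7 kg/s

All 1130×0.179 = 202.27 kg/s of pigment reaches n7, so n7 = 202.27/0.235 = 860.72 kg/s and vapour = 269.28 kg/s.
The evaporator receives (1−α)·1130 of feed at 0.821 water and removes 0.607 of that water:
0.607×0.821×(1−α)×1130 = 269.28
(1−α) = 269.28/563.13 = 0.4782;  α = 0.5218.
Bypass flow = 0.5218×1130 = 589.66 kg/s.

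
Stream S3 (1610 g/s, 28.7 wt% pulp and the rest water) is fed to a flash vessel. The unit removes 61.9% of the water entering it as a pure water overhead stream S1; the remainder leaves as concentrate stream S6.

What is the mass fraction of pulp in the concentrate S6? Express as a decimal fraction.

pulp is not removed: 1610×0.287 = 462.07 g/s of pulp enters S6.
water entering = 1610×0.713 = 1147.9 g/s; overhead removed = 0.619×1147.9 = 710.57 g/s.
Concentrate = 1610 − 710.57 = 899.43 g/s.
Mass fraction = 462.07/899.43 = 0.514.

0.514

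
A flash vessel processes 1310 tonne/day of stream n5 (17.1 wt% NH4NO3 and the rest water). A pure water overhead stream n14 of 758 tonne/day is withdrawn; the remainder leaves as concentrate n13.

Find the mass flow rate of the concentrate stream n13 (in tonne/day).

Concentrate = 1310 − 758 = 552 tonne/day.

552 tonne/day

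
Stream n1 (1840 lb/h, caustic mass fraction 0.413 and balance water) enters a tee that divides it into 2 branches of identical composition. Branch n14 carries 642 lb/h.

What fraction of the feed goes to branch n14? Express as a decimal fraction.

0.349

Fraction to n14 = 642/1840 = 0.3489.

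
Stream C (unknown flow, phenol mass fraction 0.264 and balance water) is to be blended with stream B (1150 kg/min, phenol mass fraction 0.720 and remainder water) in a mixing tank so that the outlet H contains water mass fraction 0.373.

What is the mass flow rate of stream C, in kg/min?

294.6 kg/min

Let C be the unknown flow. Total out = 1150 + C.
water balance: 322 + 0.736·C = 0.373·(1150 + C)
(0.736 − 0.373)·C = 0.373×1150 − 322 = 106.95
C = 106.95 / 0.363 = 294.63 kg/min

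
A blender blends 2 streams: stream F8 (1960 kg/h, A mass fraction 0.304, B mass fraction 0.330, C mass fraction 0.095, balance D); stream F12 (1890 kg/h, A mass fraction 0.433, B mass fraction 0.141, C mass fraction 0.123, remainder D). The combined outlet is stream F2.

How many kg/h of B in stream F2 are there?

913.3 kg/h

B out = B in = 1960×0.330 + 1890×0.141 = 913.29 kg/h.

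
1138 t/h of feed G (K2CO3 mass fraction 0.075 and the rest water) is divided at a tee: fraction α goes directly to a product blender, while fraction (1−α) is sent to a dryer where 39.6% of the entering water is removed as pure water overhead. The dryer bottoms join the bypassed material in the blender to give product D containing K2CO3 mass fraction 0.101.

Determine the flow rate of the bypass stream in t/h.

All 1138×0.075 = 85.35 t/h of K2CO3 reaches D, so D = 85.35/0.101 = 845.05 t/h and vapour = 292.95 t/h.
The evaporator receives (1−α)·1138 of feed at 0.925 water and removes 0.396 of that water:
0.396×0.925×(1−α)×1138 = 292.95
(1−α) = 292.95/416.85 = 0.7028;  α = 0.2972.
Bypass flow = 0.2972×1138 = 338.24 t/h.

338.2 t/h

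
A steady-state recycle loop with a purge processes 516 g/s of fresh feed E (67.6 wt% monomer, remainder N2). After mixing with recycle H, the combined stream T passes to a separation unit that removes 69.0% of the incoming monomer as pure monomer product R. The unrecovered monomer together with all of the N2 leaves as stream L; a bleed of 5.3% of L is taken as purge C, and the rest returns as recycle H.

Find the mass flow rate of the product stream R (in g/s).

monomer in T: m_A = 516×0.676 + (1−0.053)·(1−0.690)·m_A, so m_A = 348.82/0.7064 = 493.77 g/s.
Product R = 0.690×493.77 = 340.7 g/s.

340.7 g/s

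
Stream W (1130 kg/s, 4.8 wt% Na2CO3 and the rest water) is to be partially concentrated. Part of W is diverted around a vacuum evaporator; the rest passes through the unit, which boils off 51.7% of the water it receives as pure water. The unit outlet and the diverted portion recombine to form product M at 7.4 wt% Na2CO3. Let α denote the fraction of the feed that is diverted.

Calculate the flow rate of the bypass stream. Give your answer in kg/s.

323.3 kg/s

All 1130×0.048 = 54.24 kg/s of Na2CO3 reaches M, so M = 54.24/0.074 = 732.97 kg/s and vapour = 397.03 kg/s.
The evaporator receives (1−α)·1130 of feed at 0.952 water and removes 0.517 of that water:
0.517×0.952×(1−α)×1130 = 397.03
(1−α) = 397.03/556.17 = 0.7139;  α = 0.2861.
Bypass flow = 0.2861×1130 = 323.34 kg/s.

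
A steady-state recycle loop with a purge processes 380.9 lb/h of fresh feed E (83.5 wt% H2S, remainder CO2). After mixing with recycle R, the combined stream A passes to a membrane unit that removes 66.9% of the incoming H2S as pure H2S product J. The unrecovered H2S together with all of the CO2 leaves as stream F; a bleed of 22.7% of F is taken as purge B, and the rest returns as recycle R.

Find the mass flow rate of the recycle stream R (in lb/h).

CO2 enters only via E and leaves only via the purge: 380.9×0.165 = 0.227×(CO2 in F), and the membrane unit passes all CO2, so CO2 in A = CO2 in F = 276.87 lb/h.
H2S in A: m_A = 380.9×0.835 + (1−0.227)·(1−0.669)·m_A, so m_A = 318.05/0.7441 = 427.41 lb/h.
F = (1−0.669)×427.41 + 276.87 = 418.34 lb/h.
Recycle R = (1−0.227)×418.34 = 323.38 lb/h.

323.4 lb/h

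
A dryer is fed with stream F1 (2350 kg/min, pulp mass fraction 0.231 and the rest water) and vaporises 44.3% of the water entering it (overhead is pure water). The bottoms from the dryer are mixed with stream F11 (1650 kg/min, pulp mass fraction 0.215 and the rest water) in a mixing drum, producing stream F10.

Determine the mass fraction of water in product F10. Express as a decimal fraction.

Vapour removed = 0.443×0.769×2350 = 800.57 kg/min; concentrate = 1549.4 kg/min.
water reaching the mixer = 1006.6 (from concentrate) + 1650×0.785 = 2301.8 kg/min.
Product flow = 1549.4 + 1650 = 3199.4 kg/min; water fraction = 0.719.

0.719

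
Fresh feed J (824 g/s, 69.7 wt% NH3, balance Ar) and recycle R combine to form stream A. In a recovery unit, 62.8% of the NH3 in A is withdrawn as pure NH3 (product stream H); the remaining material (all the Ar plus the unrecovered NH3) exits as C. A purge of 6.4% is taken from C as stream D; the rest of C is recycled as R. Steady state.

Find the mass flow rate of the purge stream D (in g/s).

270.6 g/s

Ar enters only via J and leaves only via the purge: 824×0.303 = 0.064×(Ar in C), and the recovery unit passes all Ar, so Ar in A = Ar in C = 3901.1 g/s.
NH3 in A: m_A = 824×0.697 + (1−0.064)·(1−0.628)·m_A, so m_A = 574.33/0.6518 = 881.13 g/s.
C = (1−0.628)×881.13 + 3901.1 = 4228.9 g/s.
Purge D = 0.064×4228.9 = 270.65 g/s.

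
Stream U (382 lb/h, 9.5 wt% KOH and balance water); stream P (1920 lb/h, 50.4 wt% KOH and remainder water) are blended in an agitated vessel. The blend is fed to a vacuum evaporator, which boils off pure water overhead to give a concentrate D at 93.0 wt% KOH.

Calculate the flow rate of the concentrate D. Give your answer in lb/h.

KOH entering = 382×0.095 + 1920×0.504 = 1004 lb/h.
All KOH reports to D, so D = 1004/0.930 = 1079.5 lb/h.

1080 lb/h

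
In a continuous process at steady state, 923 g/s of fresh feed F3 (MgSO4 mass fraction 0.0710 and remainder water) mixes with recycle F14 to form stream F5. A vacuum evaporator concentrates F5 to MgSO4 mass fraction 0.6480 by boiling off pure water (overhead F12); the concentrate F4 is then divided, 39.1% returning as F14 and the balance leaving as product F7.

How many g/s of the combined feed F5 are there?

987.9 g/s

Overall MgSO4 balance (none leaves overhead): MgSO4 in fresh feed = MgSO4 in product, i.e. 923×0.071 = (1−0.391)·F4·0.648.
F4 = 65.533/(0.648×0.609) = 166.06 g/s.
Recycle F14 = 0.391×166.06 = 64.93 g/s.
Combined feed F5 = 923 + 64.93 = 987.93 g/s.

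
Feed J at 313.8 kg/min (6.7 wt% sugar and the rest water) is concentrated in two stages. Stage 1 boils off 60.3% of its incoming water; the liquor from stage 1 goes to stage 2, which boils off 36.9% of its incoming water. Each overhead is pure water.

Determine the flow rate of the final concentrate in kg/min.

water in feed = 313.8×0.933 = 292.78 kg/min.
After stage 1: water left = (1−0.603)×292.78 = 116.23; stream total = 137.26 kg/min.
After stage 2: water left = (1−0.369)×116.23 = 73.342; final concentrate = 94.367 kg/min.

94.37 kg/min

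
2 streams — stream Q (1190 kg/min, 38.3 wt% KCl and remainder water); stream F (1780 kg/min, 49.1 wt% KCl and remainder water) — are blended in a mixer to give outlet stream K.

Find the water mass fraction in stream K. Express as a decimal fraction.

Total flow out = 1190 + 1780 = 2970 kg/min.
water in = 1190×0.617 + 1780×0.509 = 1640.2 kg/min.
water mass fraction in K = 1640.2/2970 = 0.552.

0.552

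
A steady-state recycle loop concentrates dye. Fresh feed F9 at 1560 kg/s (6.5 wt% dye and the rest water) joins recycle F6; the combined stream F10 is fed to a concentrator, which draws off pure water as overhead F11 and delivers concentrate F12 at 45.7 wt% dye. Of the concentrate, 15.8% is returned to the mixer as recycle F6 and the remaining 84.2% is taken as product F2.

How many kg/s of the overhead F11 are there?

Overall dye balance (none leaves overhead): dye in fresh feed = dye in product, i.e. 1560×0.065 = (1−0.158)·F12·0.457.
F12 = 101.4/(0.457×0.842) = 263.52 kg/s.
Recycle F6 = 0.158×263.52 = 41.636 kg/s.
Combined feed F10 = 1560 + 41.636 = 1601.6 kg/s.
Overhead F11 = F10 − F12 = 1601.6 − 263.52 = 1338.1 kg/s.

1338 kg/s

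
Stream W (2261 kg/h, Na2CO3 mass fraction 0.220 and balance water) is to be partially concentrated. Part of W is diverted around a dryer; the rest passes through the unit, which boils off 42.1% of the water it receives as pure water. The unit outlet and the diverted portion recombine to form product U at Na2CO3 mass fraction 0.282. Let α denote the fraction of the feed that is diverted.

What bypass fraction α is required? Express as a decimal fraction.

All 2261×0.220 = 497.42 kg/h of Na2CO3 reaches U, so U = 497.42/0.282 = 1763.9 kg/h and vapour = 497.1 kg/h.
The evaporator receives (1−α)·2261 of feed at 0.780 water and removes 0.421 of that water:
0.421×0.780×(1−α)×2261 = 497.1
(1−α) = 497.1/742.47 = 0.6695;  α = 0.3305.

0.330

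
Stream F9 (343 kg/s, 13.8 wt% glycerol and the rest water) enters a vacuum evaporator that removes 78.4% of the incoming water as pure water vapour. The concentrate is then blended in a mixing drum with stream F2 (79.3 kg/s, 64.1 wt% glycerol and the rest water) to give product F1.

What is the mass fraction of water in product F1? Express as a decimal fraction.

Vapour removed = 0.784×0.862×343 = 231.8 kg/s; concentrate = 111.2 kg/s.
water reaching the mixer = 63.864 (from concentrate) + 79.3×0.359 = 92.333 kg/s.
Product flow = 111.2 + 79.3 = 190.5 kg/s; water fraction = 0.4847.

0.4847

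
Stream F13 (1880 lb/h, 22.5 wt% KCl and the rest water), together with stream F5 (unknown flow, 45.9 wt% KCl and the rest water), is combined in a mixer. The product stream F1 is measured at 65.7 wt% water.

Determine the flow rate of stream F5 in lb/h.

Let F5 be the unknown flow. Total out = 1880 + F5.
water balance: 1457 + 0.541·F5 = 0.657·(1880 + F5)
(0.541 − 0.657)·F5 = 0.657×1880 − 1457 = -221.84
F5 = -221.84 / -0.116 = 1912.4 lb/h

1912 lb/h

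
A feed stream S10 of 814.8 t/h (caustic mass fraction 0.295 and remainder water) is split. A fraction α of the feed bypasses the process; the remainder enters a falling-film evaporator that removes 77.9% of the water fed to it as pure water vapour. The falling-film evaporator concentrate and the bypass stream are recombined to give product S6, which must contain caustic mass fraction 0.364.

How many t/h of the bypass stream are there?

All 814.8×0.295 = 240.37 t/h of caustic reaches S6, so S6 = 240.37/0.364 = 660.35 t/h and vapour = 154.45 t/h.
The evaporator receives (1−α)·814.8 of feed at 0.705 water and removes 0.779 of that water:
0.779×0.705×(1−α)×814.8 = 154.45
(1−α) = 154.45/447.48 = 0.3452;  α = 0.6548.
Bypass flow = 0.6548×814.8 = 533.56 t/h.

533.6 t/h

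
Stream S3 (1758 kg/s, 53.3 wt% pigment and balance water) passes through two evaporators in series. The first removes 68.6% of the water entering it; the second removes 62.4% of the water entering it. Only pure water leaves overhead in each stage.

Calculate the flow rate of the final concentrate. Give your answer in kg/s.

1034 kg/s

water in feed = 1758×0.467 = 820.99 kg/s.
After stage 1: water left = (1−0.686)×820.99 = 257.79; stream total = 1194.8 kg/s.
After stage 2: water left = (1−0.624)×257.79 = 96.929; final concentrate = 1033.9 kg/s.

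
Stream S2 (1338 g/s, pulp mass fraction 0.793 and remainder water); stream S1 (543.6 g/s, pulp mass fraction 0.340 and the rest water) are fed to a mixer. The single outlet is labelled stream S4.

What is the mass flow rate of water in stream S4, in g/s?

635.7 g/s

water out = water in = 1338×0.207 + 543.6×0.660 = 635.74 g/s.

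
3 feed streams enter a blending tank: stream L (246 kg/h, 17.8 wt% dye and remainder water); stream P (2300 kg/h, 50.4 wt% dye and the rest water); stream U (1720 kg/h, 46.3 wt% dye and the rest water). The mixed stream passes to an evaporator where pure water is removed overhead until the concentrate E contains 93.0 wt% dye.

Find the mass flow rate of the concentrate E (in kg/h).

dye entering = 246×0.178 + 2300×0.504 + 1720×0.463 = 1999.3 kg/h.
All dye reports to E, so E = 1999.3/0.930 = 2149.8 kg/h.

2150 kg/h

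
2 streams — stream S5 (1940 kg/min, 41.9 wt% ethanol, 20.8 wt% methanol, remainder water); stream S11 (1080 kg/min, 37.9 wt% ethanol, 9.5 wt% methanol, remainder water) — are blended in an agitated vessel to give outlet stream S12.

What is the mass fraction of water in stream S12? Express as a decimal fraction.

Total flow out = 1940 + 1080 = 3020 kg/min.
water in = 1940×0.373 + 1080×0.526 = 1291.7 kg/min.
water mass fraction in S12 = 1291.7/3020 = 0.428.

0.428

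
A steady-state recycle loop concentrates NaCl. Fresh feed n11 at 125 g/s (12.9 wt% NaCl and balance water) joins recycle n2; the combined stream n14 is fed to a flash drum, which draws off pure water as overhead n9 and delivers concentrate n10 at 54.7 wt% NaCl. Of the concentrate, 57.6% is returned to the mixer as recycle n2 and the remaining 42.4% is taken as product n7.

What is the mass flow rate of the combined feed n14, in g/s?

Overall NaCl balance (none leaves overhead): NaCl in fresh feed = NaCl in product, i.e. 125×0.129 = (1−0.576)·n10·0.547.
n10 = 16.125/(0.547×0.424) = 69.526 g/s.
Recycle n2 = 0.576×69.526 = 40.047 g/s.
Combined feed n14 = 125 + 40.047 = 165.05 g/s.

165 g/s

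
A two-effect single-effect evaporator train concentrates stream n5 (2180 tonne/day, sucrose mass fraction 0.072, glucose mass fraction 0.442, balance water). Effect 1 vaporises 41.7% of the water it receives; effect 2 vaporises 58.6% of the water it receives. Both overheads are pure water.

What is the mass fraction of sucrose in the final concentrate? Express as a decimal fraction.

water in feed = 2180×0.486 = 1059.5 tonne/day.
After stage 1: water left = (1−0.417)×1059.5 = 617.68; stream total = 1738.2 tonne/day.
After stage 2: water left = (1−0.586)×617.68 = 255.72; final concentrate = 1376.2 tonne/day.
sucrose fraction = 156.96/1376.2 = 0.114.

0.114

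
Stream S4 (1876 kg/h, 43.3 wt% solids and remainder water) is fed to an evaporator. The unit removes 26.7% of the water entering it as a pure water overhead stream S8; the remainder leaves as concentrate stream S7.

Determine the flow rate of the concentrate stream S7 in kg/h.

1592 kg/h

water entering = 1876×0.567 = 1063.7 kg/h; overhead removed = 0.267×1063.7 = 284.01 kg/h.
Concentrate = 1876 − 284.01 = 1592 kg/h.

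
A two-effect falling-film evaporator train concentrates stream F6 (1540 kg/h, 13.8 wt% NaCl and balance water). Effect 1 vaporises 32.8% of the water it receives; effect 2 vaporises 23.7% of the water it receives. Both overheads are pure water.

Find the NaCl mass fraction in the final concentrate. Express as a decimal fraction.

0.2379

water in feed = 1540×0.862 = 1327.5 kg/h.
After stage 1: water left = (1−0.328)×1327.5 = 892.07; stream total = 1104.6 kg/h.
After stage 2: water left = (1−0.237)×892.07 = 680.65; final concentrate = 893.17 kg/h.
NaCl fraction = 212.52/893.17 = 0.2379.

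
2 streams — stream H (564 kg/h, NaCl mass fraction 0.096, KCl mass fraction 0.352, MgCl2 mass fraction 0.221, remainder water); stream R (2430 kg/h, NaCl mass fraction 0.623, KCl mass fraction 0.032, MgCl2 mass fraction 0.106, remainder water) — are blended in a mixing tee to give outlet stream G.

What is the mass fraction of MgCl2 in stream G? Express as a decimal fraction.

Total flow out = 564 + 2430 = 2994 kg/h.
MgCl2 in = 564×0.221 + 2430×0.106 = 382.22 kg/h.
MgCl2 mass fraction in G = 382.22/2994 = 0.128.

0.128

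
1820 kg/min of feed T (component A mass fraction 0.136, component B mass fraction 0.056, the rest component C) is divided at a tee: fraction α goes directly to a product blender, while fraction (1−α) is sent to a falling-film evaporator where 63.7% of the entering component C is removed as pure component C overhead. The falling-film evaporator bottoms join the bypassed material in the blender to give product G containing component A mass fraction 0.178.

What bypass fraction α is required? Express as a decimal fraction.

All 1820×0.136 = 247.52 kg/min of component A reaches G, so G = 247.52/0.178 = 1390.6 kg/min and vapour = 429.44 kg/min.
The evaporator receives (1−α)·1820 of feed at 0.808 component C and removes 0.637 of that component C:
0.637×0.808×(1−α)×1820 = 429.44
(1−α) = 429.44/936.75 = 0.4584;  α = 0.5416.

0.542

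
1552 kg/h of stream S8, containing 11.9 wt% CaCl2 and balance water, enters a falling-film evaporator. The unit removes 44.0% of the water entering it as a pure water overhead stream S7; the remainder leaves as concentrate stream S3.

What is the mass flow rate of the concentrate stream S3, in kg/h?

water entering = 1552×0.881 = 1367.3 kg/h; overhead removed = 0.440×1367.3 = 601.62 kg/h.
Concentrate = 1552 − 601.62 = 950.38 kg/h.

950.4 kg/h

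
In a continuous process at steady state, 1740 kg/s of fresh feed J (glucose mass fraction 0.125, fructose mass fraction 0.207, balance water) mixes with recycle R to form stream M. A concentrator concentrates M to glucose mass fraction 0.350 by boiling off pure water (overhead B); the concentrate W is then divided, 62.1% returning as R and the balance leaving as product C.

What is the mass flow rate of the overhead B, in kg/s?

Overall glucose balance (none leaves overhead): glucose in fresh feed = glucose in product, i.e. 1740×0.125 = (1−0.621)·W·0.350.
W = 217.5/(0.350×0.379) = 1639.7 kg/s.
Recycle R = 0.621×1639.7 = 1018.2 kg/s.
Combined feed M = 1740 + 1018.2 = 2758.2 kg/s.
Overhead B = M − W = 2758.2 − 1639.7 = 1118.6 kg/s.

1119 kg/s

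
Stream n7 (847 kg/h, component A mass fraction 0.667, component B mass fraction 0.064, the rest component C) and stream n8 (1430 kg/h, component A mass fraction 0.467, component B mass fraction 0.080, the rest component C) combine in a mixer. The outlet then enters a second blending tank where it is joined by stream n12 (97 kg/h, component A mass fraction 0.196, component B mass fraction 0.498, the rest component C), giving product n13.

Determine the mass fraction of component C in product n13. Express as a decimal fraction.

Overall, product flow = 2374 kg/h.
component C in = 847×0.269 + 1430×0.453 + 97×0.306 = 905.31 kg/h.
component C fraction in n13 = 0.381.

0.381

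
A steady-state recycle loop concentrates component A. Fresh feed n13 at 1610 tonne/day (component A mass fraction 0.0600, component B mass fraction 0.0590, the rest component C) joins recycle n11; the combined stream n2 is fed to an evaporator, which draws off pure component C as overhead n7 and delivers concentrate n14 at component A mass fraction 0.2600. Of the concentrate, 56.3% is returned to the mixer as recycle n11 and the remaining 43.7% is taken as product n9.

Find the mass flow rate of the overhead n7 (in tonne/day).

Overall component A balance (none leaves overhead): component A in fresh feed = component A in product, i.e. 1610×0.060 = (1−0.563)·n14·0.260.
n14 = 96.6/(0.260×0.437) = 850.2 tonne/day.
Recycle n11 = 0.563×850.2 = 478.66 tonne/day.
Combined feed n2 = 1610 + 478.66 = 2088.7 tonne/day.
Overhead n7 = n2 − n14 = 2088.7 − 850.2 = 1238.5 tonne/day.

1238 tonne/day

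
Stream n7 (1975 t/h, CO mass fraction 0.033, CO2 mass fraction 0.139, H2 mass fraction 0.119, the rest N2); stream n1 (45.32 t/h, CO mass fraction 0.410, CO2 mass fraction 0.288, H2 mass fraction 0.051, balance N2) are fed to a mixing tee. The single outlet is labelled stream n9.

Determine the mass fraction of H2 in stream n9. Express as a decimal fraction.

Total flow out = 1975 + 45.32 = 2020.3 t/h.
H2 in = 1975×0.119 + 45.32×0.051 = 237.34 t/h.
H2 mass fraction in n9 = 237.34/2020.3 = 0.117.

0.117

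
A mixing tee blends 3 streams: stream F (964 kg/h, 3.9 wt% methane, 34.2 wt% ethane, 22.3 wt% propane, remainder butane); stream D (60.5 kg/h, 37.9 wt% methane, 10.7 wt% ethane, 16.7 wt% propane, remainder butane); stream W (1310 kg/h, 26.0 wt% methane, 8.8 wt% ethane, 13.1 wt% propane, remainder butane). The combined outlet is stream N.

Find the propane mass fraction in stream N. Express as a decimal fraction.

0.170

Total flow out = 964 + 60.5 + 1310 = 2334.5 kg/h.
propane in = 964×0.223 + 60.5×0.167 + 1310×0.131 = 396.69 kg/h.
propane mass fraction in N = 396.69/2334.5 = 0.170.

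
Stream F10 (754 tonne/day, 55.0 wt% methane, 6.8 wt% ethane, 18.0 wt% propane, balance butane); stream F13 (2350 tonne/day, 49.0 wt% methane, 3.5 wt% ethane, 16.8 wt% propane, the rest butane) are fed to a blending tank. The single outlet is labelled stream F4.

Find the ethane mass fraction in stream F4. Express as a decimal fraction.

Total flow out = 754 + 2350 = 3104 tonne/day.
ethane in = 754×0.068 + 2350×0.035 = 133.52 tonne/day.
ethane mass fraction in F4 = 133.52/3104 = 0.043.

0.043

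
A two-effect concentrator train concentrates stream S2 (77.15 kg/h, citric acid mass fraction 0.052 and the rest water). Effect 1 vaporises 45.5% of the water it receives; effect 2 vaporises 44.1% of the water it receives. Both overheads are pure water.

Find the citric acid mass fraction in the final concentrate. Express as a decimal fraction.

water in feed = 77.15×0.948 = 73.138 kg/h.
After stage 1: water left = (1−0.455)×73.138 = 39.86; stream total = 43.872 kg/h.
After stage 2: water left = (1−0.441)×39.86 = 22.282; final concentrate = 26.294 kg/h.
citric acid fraction = 4.0118/26.294 = 0.153.

0.153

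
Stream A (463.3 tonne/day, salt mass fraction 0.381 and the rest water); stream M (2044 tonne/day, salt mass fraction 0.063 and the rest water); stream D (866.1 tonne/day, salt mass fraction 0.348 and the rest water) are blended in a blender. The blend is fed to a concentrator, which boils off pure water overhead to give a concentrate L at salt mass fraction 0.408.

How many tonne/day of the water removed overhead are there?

1886 tonne/day

salt entering = 463.3×0.381 + 2044×0.063 + 866.1×0.348 = 606.69 tonne/day.
All salt reports to L, so L = 606.69/0.408 = 1487 tonne/day.
Total feed = 3373.4 tonne/day; overhead = 3373.4 − 1487 = 1886.4 tonne/day.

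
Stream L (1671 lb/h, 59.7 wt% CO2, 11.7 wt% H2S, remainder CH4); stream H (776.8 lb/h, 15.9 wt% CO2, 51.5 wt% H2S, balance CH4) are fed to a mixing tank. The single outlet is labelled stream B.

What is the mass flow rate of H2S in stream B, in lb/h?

595.6 lb/h

H2S out = H2S in = 1671×0.117 + 776.8×0.515 = 595.56 lb/h.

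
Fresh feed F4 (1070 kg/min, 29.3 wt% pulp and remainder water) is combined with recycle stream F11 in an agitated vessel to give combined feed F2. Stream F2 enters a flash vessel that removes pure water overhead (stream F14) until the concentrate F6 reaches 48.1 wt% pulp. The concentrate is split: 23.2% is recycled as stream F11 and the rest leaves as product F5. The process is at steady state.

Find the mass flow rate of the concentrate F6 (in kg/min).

Overall pulp balance (none leaves overhead): pulp in fresh feed = pulp in product, i.e. 1070×0.293 = (1−0.232)·F6·0.481.
F6 = 313.51/(0.481×0.768) = 848.68 kg/min.

848.7 kg/min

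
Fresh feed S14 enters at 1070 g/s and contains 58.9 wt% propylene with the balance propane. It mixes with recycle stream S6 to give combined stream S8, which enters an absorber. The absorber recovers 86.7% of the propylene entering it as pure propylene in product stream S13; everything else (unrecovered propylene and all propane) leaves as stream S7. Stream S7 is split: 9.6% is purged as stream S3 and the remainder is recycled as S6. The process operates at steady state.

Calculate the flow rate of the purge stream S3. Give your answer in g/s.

448.9 g/s

propane enters only via S14 and leaves only via the purge: 1070×0.411 = 0.096×(propane in S7), and the absorber passes all propane, so propane in S8 = propane in S7 = 4580.9 g/s.
propylene in S8: m_A = 1070×0.589 + (1−0.096)·(1−0.867)·m_A, so m_A = 630.23/0.8798 = 716.36 g/s.
S7 = (1−0.867)×716.36 + 4580.9 = 4676.2 g/s.
Purge S3 = 0.096×4676.2 = 448.92 g/s.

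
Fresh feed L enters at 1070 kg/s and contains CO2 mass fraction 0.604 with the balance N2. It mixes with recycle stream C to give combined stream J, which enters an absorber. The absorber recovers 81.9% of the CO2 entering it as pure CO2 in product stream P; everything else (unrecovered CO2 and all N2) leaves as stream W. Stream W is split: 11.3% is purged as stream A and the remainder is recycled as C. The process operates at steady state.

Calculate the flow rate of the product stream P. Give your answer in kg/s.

630.5 kg/s

CO2 in J: m_A = 1070×0.604 + (1−0.113)·(1−0.819)·m_A, so m_A = 646.28/0.8395 = 769.88 kg/s.
Product P = 0.819×769.88 = 630.53 kg/s.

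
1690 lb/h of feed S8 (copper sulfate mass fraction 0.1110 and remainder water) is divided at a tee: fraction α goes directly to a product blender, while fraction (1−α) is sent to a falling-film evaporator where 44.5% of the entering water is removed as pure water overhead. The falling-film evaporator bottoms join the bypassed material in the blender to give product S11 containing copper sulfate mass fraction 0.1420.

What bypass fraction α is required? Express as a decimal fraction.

All 1690×0.111 = 187.59 lb/h of copper sulfate reaches S11, so S11 = 187.59/0.142 = 1321.1 lb/h and vapour = 368.94 lb/h.
The evaporator receives (1−α)·1690 of feed at 0.889 water and removes 0.445 of that water:
0.445×0.889×(1−α)×1690 = 368.94
(1−α) = 368.94/668.57 = 0.5518;  α = 0.4482.

0.448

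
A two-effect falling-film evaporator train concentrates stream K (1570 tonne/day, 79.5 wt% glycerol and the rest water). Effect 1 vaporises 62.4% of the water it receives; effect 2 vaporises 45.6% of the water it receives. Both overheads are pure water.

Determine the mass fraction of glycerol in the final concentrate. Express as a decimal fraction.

water in feed = 1570×0.205 = 321.85 tonne/day.
After stage 1: water left = (1−0.624)×321.85 = 121.02; stream total = 1369.2 tonne/day.
After stage 2: water left = (1−0.456)×121.02 = 65.832; final concentrate = 1314 tonne/day.
glycerol fraction = 1248.2/1314 = 0.9499.

0.9499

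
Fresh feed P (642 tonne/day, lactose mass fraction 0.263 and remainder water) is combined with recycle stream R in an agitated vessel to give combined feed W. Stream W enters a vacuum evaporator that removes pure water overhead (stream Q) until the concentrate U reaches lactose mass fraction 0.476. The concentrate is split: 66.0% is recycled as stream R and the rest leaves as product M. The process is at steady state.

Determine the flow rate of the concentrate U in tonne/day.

1043 tonne/day

Overall lactose balance (none leaves overhead): lactose in fresh feed = lactose in product, i.e. 642×0.263 = (1−0.660)·U·0.476.
U = 168.85/(0.476×0.340) = 1043.3 tonne/day.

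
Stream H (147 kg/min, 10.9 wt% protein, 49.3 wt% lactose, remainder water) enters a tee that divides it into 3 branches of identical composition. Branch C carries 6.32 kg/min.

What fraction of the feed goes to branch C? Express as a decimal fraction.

Fraction to C = 6.32/147 = 0.0430.

0.043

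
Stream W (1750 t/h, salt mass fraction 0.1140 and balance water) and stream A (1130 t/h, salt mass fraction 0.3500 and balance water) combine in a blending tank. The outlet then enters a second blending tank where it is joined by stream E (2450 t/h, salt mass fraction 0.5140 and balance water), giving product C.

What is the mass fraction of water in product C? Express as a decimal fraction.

0.6521

Overall, product flow = 5330 t/h.
water in = 1750×0.886 + 1130×0.650 + 2450×0.486 = 3475.7 t/h.
water fraction in C = 0.6521.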